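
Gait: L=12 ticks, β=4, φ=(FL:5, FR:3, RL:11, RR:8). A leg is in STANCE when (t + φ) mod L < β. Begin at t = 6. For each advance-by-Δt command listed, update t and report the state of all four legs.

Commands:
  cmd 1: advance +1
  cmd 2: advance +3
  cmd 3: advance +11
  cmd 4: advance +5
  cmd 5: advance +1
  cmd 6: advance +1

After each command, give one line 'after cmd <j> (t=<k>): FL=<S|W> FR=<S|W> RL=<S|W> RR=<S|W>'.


after cmd 1 (t=7): FL=S FR=W RL=W RR=S
after cmd 2 (t=10): FL=S FR=S RL=W RR=W
after cmd 3 (t=21): FL=S FR=S RL=W RR=W
after cmd 4 (t=26): FL=W FR=W RL=S RR=W
after cmd 5 (t=27): FL=W FR=W RL=S RR=W
after cmd 6 (t=28): FL=W FR=W RL=S RR=S

start t=6: FL=W FR=W RL=W RR=S
cmd 1: advance +1 → t=7, phase=(0,10,6,3) → FL=S FR=W RL=W RR=S
cmd 2: advance +3 → t=10, phase=(3,1,9,6) → FL=S FR=S RL=W RR=W
cmd 3: advance +11 → t=21, phase=(2,0,8,5) → FL=S FR=S RL=W RR=W
cmd 4: advance +5 → t=26, phase=(7,5,1,10) → FL=W FR=W RL=S RR=W
cmd 5: advance +1 → t=27, phase=(8,6,2,11) → FL=W FR=W RL=S RR=W
cmd 6: advance +1 → t=28, phase=(9,7,3,0) → FL=W FR=W RL=S RR=S


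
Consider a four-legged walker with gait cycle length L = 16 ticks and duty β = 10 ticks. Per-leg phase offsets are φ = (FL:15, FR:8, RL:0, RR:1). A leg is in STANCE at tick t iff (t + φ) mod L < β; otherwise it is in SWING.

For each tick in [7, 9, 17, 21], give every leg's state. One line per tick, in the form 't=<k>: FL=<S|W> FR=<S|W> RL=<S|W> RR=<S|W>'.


t=7: phase=(6,15,7,8) vs β=10 → FL=S FR=W RL=S RR=S
t=9: phase=(8,1,9,10) vs β=10 → FL=S FR=S RL=S RR=W
t=17: phase=(0,9,1,2) vs β=10 → FL=S FR=S RL=S RR=S
t=21: phase=(4,13,5,6) vs β=10 → FL=S FR=W RL=S RR=S

t=7: FL=S FR=W RL=S RR=S
t=9: FL=S FR=S RL=S RR=W
t=17: FL=S FR=S RL=S RR=S
t=21: FL=S FR=W RL=S RR=S


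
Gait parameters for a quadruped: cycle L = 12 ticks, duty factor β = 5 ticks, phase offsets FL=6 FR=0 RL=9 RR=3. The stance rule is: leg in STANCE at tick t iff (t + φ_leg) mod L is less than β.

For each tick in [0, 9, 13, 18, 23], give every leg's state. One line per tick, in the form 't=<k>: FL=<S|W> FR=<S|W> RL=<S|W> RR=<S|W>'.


t=0: FL=W FR=S RL=W RR=S
t=9: FL=S FR=W RL=W RR=S
t=13: FL=W FR=S RL=W RR=S
t=18: FL=S FR=W RL=S RR=W
t=23: FL=W FR=W RL=W RR=S

t=0: phase=(6,0,9,3) vs β=5 → FL=W FR=S RL=W RR=S
t=9: phase=(3,9,6,0) vs β=5 → FL=S FR=W RL=W RR=S
t=13: phase=(7,1,10,4) vs β=5 → FL=W FR=S RL=W RR=S
t=18: phase=(0,6,3,9) vs β=5 → FL=S FR=W RL=S RR=W
t=23: phase=(5,11,8,2) vs β=5 → FL=W FR=W RL=W RR=S


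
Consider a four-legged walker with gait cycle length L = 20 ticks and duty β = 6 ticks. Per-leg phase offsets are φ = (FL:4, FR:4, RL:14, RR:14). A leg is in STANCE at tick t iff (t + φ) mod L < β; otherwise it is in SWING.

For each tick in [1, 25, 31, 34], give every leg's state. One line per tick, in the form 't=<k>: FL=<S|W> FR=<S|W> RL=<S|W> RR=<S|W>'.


t=1: FL=S FR=S RL=W RR=W
t=25: FL=W FR=W RL=W RR=W
t=31: FL=W FR=W RL=S RR=S
t=34: FL=W FR=W RL=W RR=W

t=1: phase=(5,5,15,15) vs β=6 → FL=S FR=S RL=W RR=W
t=25: phase=(9,9,19,19) vs β=6 → FL=W FR=W RL=W RR=W
t=31: phase=(15,15,5,5) vs β=6 → FL=W FR=W RL=S RR=S
t=34: phase=(18,18,8,8) vs β=6 → FL=W FR=W RL=W RR=W


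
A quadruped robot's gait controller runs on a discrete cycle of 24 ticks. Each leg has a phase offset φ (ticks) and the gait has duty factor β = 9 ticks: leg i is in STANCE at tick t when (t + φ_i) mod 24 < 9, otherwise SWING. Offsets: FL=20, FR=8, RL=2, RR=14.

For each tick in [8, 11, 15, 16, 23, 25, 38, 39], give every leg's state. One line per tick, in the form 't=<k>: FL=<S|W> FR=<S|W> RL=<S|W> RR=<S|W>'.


t=8: phase=(4,16,10,22) vs β=9 → FL=S FR=W RL=W RR=W
t=11: phase=(7,19,13,1) vs β=9 → FL=S FR=W RL=W RR=S
t=15: phase=(11,23,17,5) vs β=9 → FL=W FR=W RL=W RR=S
t=16: phase=(12,0,18,6) vs β=9 → FL=W FR=S RL=W RR=S
t=23: phase=(19,7,1,13) vs β=9 → FL=W FR=S RL=S RR=W
t=25: phase=(21,9,3,15) vs β=9 → FL=W FR=W RL=S RR=W
t=38: phase=(10,22,16,4) vs β=9 → FL=W FR=W RL=W RR=S
t=39: phase=(11,23,17,5) vs β=9 → FL=W FR=W RL=W RR=S

t=8: FL=S FR=W RL=W RR=W
t=11: FL=S FR=W RL=W RR=S
t=15: FL=W FR=W RL=W RR=S
t=16: FL=W FR=S RL=W RR=S
t=23: FL=W FR=S RL=S RR=W
t=25: FL=W FR=W RL=S RR=W
t=38: FL=W FR=W RL=W RR=S
t=39: FL=W FR=W RL=W RR=S


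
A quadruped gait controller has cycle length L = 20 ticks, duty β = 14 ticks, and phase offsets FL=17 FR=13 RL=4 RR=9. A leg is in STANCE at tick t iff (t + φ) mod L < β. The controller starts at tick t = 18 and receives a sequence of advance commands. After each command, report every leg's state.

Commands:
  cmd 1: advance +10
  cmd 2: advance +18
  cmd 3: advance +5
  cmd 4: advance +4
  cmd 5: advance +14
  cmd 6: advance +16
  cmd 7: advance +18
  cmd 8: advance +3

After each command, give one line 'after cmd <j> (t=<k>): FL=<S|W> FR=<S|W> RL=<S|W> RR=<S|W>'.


start t=18: FL=W FR=S RL=S RR=S
cmd 1: advance +10 → t=28, phase=(5,1,12,17) → FL=S FR=S RL=S RR=W
cmd 2: advance +18 → t=46, phase=(3,19,10,15) → FL=S FR=W RL=S RR=W
cmd 3: advance +5 → t=51, phase=(8,4,15,0) → FL=S FR=S RL=W RR=S
cmd 4: advance +4 → t=55, phase=(12,8,19,4) → FL=S FR=S RL=W RR=S
cmd 5: advance +14 → t=69, phase=(6,2,13,18) → FL=S FR=S RL=S RR=W
cmd 6: advance +16 → t=85, phase=(2,18,9,14) → FL=S FR=W RL=S RR=W
cmd 7: advance +18 → t=103, phase=(0,16,7,12) → FL=S FR=W RL=S RR=S
cmd 8: advance +3 → t=106, phase=(3,19,10,15) → FL=S FR=W RL=S RR=W

after cmd 1 (t=28): FL=S FR=S RL=S RR=W
after cmd 2 (t=46): FL=S FR=W RL=S RR=W
after cmd 3 (t=51): FL=S FR=S RL=W RR=S
after cmd 4 (t=55): FL=S FR=S RL=W RR=S
after cmd 5 (t=69): FL=S FR=S RL=S RR=W
after cmd 6 (t=85): FL=S FR=W RL=S RR=W
after cmd 7 (t=103): FL=S FR=W RL=S RR=S
after cmd 8 (t=106): FL=S FR=W RL=S RR=W


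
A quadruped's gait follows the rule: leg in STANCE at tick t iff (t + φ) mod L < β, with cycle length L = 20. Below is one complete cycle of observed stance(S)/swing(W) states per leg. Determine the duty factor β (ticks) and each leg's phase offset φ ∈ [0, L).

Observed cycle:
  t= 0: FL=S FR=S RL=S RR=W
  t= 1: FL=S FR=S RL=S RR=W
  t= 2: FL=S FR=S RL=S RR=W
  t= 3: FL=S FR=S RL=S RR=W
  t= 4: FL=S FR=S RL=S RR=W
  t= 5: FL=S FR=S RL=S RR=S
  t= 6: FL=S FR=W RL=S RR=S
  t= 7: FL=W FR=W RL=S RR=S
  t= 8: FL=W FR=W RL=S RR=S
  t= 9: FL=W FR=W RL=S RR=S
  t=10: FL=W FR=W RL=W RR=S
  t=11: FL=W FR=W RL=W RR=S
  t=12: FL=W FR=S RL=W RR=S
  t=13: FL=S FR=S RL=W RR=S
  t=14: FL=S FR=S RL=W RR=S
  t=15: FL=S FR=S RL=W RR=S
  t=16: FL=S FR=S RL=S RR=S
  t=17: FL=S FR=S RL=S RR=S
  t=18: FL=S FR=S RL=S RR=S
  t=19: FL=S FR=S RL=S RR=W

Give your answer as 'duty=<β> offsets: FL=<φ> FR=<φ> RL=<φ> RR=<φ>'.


duty β = stance ticks per leg = 14
FL: stance ticks = 14; W→S at t=13 → φ=7
FR: stance ticks = 14; W→S at t=12 → φ=8
RL: stance ticks = 14; W→S at t=16 → φ=4
RR: stance ticks = 14; W→S at t=5 → φ=15

duty=14 offsets: FL=7 FR=8 RL=4 RR=15


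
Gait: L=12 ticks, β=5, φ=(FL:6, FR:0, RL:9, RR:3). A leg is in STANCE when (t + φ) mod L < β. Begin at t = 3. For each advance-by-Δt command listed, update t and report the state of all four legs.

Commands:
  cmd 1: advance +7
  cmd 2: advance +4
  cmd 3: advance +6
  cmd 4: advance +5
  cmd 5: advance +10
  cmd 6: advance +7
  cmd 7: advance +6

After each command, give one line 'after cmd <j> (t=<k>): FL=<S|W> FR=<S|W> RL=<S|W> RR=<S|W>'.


start t=3: FL=W FR=S RL=S RR=W
cmd 1: advance +7 → t=10, phase=(4,10,7,1) → FL=S FR=W RL=W RR=S
cmd 2: advance +4 → t=14, phase=(8,2,11,5) → FL=W FR=S RL=W RR=W
cmd 3: advance +6 → t=20, phase=(2,8,5,11) → FL=S FR=W RL=W RR=W
cmd 4: advance +5 → t=25, phase=(7,1,10,4) → FL=W FR=S RL=W RR=S
cmd 5: advance +10 → t=35, phase=(5,11,8,2) → FL=W FR=W RL=W RR=S
cmd 6: advance +7 → t=42, phase=(0,6,3,9) → FL=S FR=W RL=S RR=W
cmd 7: advance +6 → t=48, phase=(6,0,9,3) → FL=W FR=S RL=W RR=S

after cmd 1 (t=10): FL=S FR=W RL=W RR=S
after cmd 2 (t=14): FL=W FR=S RL=W RR=W
after cmd 3 (t=20): FL=S FR=W RL=W RR=W
after cmd 4 (t=25): FL=W FR=S RL=W RR=S
after cmd 5 (t=35): FL=W FR=W RL=W RR=S
after cmd 6 (t=42): FL=S FR=W RL=S RR=W
after cmd 7 (t=48): FL=W FR=S RL=W RR=S


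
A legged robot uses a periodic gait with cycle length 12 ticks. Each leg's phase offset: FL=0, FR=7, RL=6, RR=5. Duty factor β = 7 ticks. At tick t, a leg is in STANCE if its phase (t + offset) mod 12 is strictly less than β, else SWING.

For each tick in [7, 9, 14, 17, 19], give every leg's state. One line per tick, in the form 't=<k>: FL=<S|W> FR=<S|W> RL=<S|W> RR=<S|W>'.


t=7: FL=W FR=S RL=S RR=S
t=9: FL=W FR=S RL=S RR=S
t=14: FL=S FR=W RL=W RR=W
t=17: FL=S FR=S RL=W RR=W
t=19: FL=W FR=S RL=S RR=S

t=7: phase=(7,2,1,0) vs β=7 → FL=W FR=S RL=S RR=S
t=9: phase=(9,4,3,2) vs β=7 → FL=W FR=S RL=S RR=S
t=14: phase=(2,9,8,7) vs β=7 → FL=S FR=W RL=W RR=W
t=17: phase=(5,0,11,10) vs β=7 → FL=S FR=S RL=W RR=W
t=19: phase=(7,2,1,0) vs β=7 → FL=W FR=S RL=S RR=S


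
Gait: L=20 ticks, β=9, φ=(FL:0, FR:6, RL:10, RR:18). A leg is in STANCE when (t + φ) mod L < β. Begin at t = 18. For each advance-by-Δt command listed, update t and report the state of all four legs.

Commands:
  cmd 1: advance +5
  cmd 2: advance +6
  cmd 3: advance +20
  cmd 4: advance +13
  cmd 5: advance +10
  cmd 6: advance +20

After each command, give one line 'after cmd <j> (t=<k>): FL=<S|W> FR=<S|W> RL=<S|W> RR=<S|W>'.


start t=18: FL=W FR=S RL=S RR=W
cmd 1: advance +5 → t=23, phase=(3,9,13,1) → FL=S FR=W RL=W RR=S
cmd 2: advance +6 → t=29, phase=(9,15,19,7) → FL=W FR=W RL=W RR=S
cmd 3: advance +20 → t=49, phase=(9,15,19,7) → FL=W FR=W RL=W RR=S
cmd 4: advance +13 → t=62, phase=(2,8,12,0) → FL=S FR=S RL=W RR=S
cmd 5: advance +10 → t=72, phase=(12,18,2,10) → FL=W FR=W RL=S RR=W
cmd 6: advance +20 → t=92, phase=(12,18,2,10) → FL=W FR=W RL=S RR=W

after cmd 1 (t=23): FL=S FR=W RL=W RR=S
after cmd 2 (t=29): FL=W FR=W RL=W RR=S
after cmd 3 (t=49): FL=W FR=W RL=W RR=S
after cmd 4 (t=62): FL=S FR=S RL=W RR=S
after cmd 5 (t=72): FL=W FR=W RL=S RR=W
after cmd 6 (t=92): FL=W FR=W RL=S RR=W


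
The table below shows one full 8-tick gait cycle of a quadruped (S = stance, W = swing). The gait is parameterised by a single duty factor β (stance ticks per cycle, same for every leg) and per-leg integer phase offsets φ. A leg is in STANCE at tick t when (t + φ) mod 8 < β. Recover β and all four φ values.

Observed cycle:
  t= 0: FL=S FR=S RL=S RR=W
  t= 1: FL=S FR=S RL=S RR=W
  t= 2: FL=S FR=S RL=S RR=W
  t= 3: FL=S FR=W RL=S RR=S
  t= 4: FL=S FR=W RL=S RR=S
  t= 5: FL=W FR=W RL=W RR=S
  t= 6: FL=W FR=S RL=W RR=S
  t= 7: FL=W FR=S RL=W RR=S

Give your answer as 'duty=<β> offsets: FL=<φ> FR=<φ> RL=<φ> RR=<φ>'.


duty=5 offsets: FL=0 FR=2 RL=0 RR=5

duty β = stance ticks per leg = 5
FL: stance ticks = 5; W→S at t=0 → φ=0
FR: stance ticks = 5; W→S at t=6 → φ=2
RL: stance ticks = 5; W→S at t=0 → φ=0
RR: stance ticks = 5; W→S at t=3 → φ=5


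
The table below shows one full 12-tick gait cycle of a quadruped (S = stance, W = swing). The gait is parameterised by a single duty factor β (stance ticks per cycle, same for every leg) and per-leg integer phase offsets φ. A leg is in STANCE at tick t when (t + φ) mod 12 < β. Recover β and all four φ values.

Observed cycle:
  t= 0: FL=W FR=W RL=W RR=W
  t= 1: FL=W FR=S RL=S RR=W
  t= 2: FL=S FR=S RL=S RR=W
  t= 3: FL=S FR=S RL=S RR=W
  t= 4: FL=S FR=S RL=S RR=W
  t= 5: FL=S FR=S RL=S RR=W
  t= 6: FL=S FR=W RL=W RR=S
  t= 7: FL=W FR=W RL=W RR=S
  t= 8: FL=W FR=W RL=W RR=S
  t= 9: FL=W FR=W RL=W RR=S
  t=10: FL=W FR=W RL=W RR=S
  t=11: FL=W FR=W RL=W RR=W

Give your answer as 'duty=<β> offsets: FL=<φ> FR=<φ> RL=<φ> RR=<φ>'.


duty=5 offsets: FL=10 FR=11 RL=11 RR=6

duty β = stance ticks per leg = 5
FL: stance ticks = 5; W→S at t=2 → φ=10
FR: stance ticks = 5; W→S at t=1 → φ=11
RL: stance ticks = 5; W→S at t=1 → φ=11
RR: stance ticks = 5; W→S at t=6 → φ=6


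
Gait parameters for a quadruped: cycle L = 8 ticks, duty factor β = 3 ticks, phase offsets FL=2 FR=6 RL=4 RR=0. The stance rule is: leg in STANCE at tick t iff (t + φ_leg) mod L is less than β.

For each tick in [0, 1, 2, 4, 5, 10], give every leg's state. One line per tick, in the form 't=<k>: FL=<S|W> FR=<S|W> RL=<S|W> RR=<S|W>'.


t=0: FL=S FR=W RL=W RR=S
t=1: FL=W FR=W RL=W RR=S
t=2: FL=W FR=S RL=W RR=S
t=4: FL=W FR=S RL=S RR=W
t=5: FL=W FR=W RL=S RR=W
t=10: FL=W FR=S RL=W RR=S

t=0: phase=(2,6,4,0) vs β=3 → FL=S FR=W RL=W RR=S
t=1: phase=(3,7,5,1) vs β=3 → FL=W FR=W RL=W RR=S
t=2: phase=(4,0,6,2) vs β=3 → FL=W FR=S RL=W RR=S
t=4: phase=(6,2,0,4) vs β=3 → FL=W FR=S RL=S RR=W
t=5: phase=(7,3,1,5) vs β=3 → FL=W FR=W RL=S RR=W
t=10: phase=(4,0,6,2) vs β=3 → FL=W FR=S RL=W RR=S


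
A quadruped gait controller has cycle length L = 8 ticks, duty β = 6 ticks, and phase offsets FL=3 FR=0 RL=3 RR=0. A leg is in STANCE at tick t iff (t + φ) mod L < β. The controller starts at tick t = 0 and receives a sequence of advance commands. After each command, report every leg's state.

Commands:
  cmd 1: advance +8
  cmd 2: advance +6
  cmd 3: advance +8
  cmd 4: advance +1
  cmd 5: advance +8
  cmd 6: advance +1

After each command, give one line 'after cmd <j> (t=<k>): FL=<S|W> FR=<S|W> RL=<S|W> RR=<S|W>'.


start t=0: FL=S FR=S RL=S RR=S
cmd 1: advance +8 → t=8, phase=(3,0,3,0) → FL=S FR=S RL=S RR=S
cmd 2: advance +6 → t=14, phase=(1,6,1,6) → FL=S FR=W RL=S RR=W
cmd 3: advance +8 → t=22, phase=(1,6,1,6) → FL=S FR=W RL=S RR=W
cmd 4: advance +1 → t=23, phase=(2,7,2,7) → FL=S FR=W RL=S RR=W
cmd 5: advance +8 → t=31, phase=(2,7,2,7) → FL=S FR=W RL=S RR=W
cmd 6: advance +1 → t=32, phase=(3,0,3,0) → FL=S FR=S RL=S RR=S

after cmd 1 (t=8): FL=S FR=S RL=S RR=S
after cmd 2 (t=14): FL=S FR=W RL=S RR=W
after cmd 3 (t=22): FL=S FR=W RL=S RR=W
after cmd 4 (t=23): FL=S FR=W RL=S RR=W
after cmd 5 (t=31): FL=S FR=W RL=S RR=W
after cmd 6 (t=32): FL=S FR=S RL=S RR=S


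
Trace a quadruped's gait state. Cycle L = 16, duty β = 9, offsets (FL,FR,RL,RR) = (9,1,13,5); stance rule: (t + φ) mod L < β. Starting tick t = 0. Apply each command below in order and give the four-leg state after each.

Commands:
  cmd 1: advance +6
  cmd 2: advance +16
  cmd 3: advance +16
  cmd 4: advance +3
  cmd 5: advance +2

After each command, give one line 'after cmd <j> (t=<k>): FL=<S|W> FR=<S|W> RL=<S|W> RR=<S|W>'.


start t=0: FL=W FR=S RL=W RR=S
cmd 1: advance +6 → t=6, phase=(15,7,3,11) → FL=W FR=S RL=S RR=W
cmd 2: advance +16 → t=22, phase=(15,7,3,11) → FL=W FR=S RL=S RR=W
cmd 3: advance +16 → t=38, phase=(15,7,3,11) → FL=W FR=S RL=S RR=W
cmd 4: advance +3 → t=41, phase=(2,10,6,14) → FL=S FR=W RL=S RR=W
cmd 5: advance +2 → t=43, phase=(4,12,8,0) → FL=S FR=W RL=S RR=S

after cmd 1 (t=6): FL=W FR=S RL=S RR=W
after cmd 2 (t=22): FL=W FR=S RL=S RR=W
after cmd 3 (t=38): FL=W FR=S RL=S RR=W
after cmd 4 (t=41): FL=S FR=W RL=S RR=W
after cmd 5 (t=43): FL=S FR=W RL=S RR=S


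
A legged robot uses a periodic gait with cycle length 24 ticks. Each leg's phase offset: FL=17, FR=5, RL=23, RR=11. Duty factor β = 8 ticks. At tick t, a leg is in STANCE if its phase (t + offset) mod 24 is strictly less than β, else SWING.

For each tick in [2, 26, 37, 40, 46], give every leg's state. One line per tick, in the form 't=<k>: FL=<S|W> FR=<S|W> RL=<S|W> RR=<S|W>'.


t=2: phase=(19,7,1,13) vs β=8 → FL=W FR=S RL=S RR=W
t=26: phase=(19,7,1,13) vs β=8 → FL=W FR=S RL=S RR=W
t=37: phase=(6,18,12,0) vs β=8 → FL=S FR=W RL=W RR=S
t=40: phase=(9,21,15,3) vs β=8 → FL=W FR=W RL=W RR=S
t=46: phase=(15,3,21,9) vs β=8 → FL=W FR=S RL=W RR=W

t=2: FL=W FR=S RL=S RR=W
t=26: FL=W FR=S RL=S RR=W
t=37: FL=S FR=W RL=W RR=S
t=40: FL=W FR=W RL=W RR=S
t=46: FL=W FR=S RL=W RR=W


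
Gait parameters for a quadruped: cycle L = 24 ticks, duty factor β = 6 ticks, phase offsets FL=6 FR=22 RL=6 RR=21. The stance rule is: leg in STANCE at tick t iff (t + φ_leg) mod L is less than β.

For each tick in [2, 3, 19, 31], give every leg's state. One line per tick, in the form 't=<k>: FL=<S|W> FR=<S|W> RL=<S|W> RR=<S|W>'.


t=2: phase=(8,0,8,23) vs β=6 → FL=W FR=S RL=W RR=W
t=3: phase=(9,1,9,0) vs β=6 → FL=W FR=S RL=W RR=S
t=19: phase=(1,17,1,16) vs β=6 → FL=S FR=W RL=S RR=W
t=31: phase=(13,5,13,4) vs β=6 → FL=W FR=S RL=W RR=S

t=2: FL=W FR=S RL=W RR=W
t=3: FL=W FR=S RL=W RR=S
t=19: FL=S FR=W RL=S RR=W
t=31: FL=W FR=S RL=W RR=S


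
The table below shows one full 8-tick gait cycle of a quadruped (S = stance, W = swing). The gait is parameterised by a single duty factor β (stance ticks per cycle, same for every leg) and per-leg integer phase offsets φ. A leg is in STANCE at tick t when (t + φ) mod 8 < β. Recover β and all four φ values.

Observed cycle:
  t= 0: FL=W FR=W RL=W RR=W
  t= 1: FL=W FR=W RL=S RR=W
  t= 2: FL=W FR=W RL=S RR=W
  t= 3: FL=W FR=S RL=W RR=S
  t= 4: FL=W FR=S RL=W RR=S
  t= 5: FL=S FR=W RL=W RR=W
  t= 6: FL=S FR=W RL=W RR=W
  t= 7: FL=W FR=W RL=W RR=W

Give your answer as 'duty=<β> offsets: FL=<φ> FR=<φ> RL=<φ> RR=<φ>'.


duty β = stance ticks per leg = 2
FL: stance ticks = 2; W→S at t=5 → φ=3
FR: stance ticks = 2; W→S at t=3 → φ=5
RL: stance ticks = 2; W→S at t=1 → φ=7
RR: stance ticks = 2; W→S at t=3 → φ=5

duty=2 offsets: FL=3 FR=5 RL=7 RR=5


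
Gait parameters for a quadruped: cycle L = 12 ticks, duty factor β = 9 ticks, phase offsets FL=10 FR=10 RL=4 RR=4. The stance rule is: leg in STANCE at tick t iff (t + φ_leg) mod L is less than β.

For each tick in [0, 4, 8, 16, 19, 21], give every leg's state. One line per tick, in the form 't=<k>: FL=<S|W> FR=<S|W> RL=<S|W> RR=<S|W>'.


t=0: FL=W FR=W RL=S RR=S
t=4: FL=S FR=S RL=S RR=S
t=8: FL=S FR=S RL=S RR=S
t=16: FL=S FR=S RL=S RR=S
t=19: FL=S FR=S RL=W RR=W
t=21: FL=S FR=S RL=S RR=S

t=0: phase=(10,10,4,4) vs β=9 → FL=W FR=W RL=S RR=S
t=4: phase=(2,2,8,8) vs β=9 → FL=S FR=S RL=S RR=S
t=8: phase=(6,6,0,0) vs β=9 → FL=S FR=S RL=S RR=S
t=16: phase=(2,2,8,8) vs β=9 → FL=S FR=S RL=S RR=S
t=19: phase=(5,5,11,11) vs β=9 → FL=S FR=S RL=W RR=W
t=21: phase=(7,7,1,1) vs β=9 → FL=S FR=S RL=S RR=S


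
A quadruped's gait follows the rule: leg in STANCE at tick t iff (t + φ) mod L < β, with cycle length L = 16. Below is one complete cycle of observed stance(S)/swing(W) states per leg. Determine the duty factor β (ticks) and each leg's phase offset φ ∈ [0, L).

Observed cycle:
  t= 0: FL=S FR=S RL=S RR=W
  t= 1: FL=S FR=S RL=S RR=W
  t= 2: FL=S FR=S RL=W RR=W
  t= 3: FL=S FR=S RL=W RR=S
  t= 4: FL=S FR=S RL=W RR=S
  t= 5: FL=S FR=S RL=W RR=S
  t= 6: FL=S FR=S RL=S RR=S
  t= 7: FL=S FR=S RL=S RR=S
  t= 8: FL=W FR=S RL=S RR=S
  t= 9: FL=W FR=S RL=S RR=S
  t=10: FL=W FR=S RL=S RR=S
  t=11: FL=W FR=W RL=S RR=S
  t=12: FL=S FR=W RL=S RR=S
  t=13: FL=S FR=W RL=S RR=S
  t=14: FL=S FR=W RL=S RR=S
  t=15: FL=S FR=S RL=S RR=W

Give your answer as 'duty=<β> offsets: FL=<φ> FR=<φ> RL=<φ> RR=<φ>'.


duty=12 offsets: FL=4 FR=1 RL=10 RR=13

duty β = stance ticks per leg = 12
FL: stance ticks = 12; W→S at t=12 → φ=4
FR: stance ticks = 12; W→S at t=15 → φ=1
RL: stance ticks = 12; W→S at t=6 → φ=10
RR: stance ticks = 12; W→S at t=3 → φ=13


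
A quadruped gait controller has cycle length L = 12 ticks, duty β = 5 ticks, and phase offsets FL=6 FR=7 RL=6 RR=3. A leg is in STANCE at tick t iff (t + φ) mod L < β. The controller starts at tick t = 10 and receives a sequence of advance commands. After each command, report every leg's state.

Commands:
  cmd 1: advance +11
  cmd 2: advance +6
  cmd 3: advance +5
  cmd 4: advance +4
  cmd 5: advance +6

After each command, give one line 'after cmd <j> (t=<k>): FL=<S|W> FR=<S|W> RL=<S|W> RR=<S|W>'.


after cmd 1 (t=21): FL=S FR=S RL=S RR=S
after cmd 2 (t=27): FL=W FR=W RL=W RR=W
after cmd 3 (t=32): FL=S FR=S RL=S RR=W
after cmd 4 (t=36): FL=W FR=W RL=W RR=S
after cmd 5 (t=42): FL=S FR=S RL=S RR=W

start t=10: FL=S FR=W RL=S RR=S
cmd 1: advance +11 → t=21, phase=(3,4,3,0) → FL=S FR=S RL=S RR=S
cmd 2: advance +6 → t=27, phase=(9,10,9,6) → FL=W FR=W RL=W RR=W
cmd 3: advance +5 → t=32, phase=(2,3,2,11) → FL=S FR=S RL=S RR=W
cmd 4: advance +4 → t=36, phase=(6,7,6,3) → FL=W FR=W RL=W RR=S
cmd 5: advance +6 → t=42, phase=(0,1,0,9) → FL=S FR=S RL=S RR=W


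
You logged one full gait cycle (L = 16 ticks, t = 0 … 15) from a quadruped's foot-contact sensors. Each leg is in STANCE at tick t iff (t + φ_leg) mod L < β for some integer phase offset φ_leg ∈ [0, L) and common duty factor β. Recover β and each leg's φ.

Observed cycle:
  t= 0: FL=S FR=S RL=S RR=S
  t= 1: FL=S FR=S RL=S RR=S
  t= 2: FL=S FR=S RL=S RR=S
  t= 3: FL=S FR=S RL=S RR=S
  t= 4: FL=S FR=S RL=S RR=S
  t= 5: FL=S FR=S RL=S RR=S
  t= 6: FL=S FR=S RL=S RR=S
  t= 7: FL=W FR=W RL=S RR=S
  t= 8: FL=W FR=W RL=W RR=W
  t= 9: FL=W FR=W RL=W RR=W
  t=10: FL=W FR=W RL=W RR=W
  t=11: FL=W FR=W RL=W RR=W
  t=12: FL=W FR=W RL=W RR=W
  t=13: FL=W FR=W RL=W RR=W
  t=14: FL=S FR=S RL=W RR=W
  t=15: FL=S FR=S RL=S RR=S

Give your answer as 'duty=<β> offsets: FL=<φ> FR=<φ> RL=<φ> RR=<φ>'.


duty=9 offsets: FL=2 FR=2 RL=1 RR=1

duty β = stance ticks per leg = 9
FL: stance ticks = 9; W→S at t=14 → φ=2
FR: stance ticks = 9; W→S at t=14 → φ=2
RL: stance ticks = 9; W→S at t=15 → φ=1
RR: stance ticks = 9; W→S at t=15 → φ=1


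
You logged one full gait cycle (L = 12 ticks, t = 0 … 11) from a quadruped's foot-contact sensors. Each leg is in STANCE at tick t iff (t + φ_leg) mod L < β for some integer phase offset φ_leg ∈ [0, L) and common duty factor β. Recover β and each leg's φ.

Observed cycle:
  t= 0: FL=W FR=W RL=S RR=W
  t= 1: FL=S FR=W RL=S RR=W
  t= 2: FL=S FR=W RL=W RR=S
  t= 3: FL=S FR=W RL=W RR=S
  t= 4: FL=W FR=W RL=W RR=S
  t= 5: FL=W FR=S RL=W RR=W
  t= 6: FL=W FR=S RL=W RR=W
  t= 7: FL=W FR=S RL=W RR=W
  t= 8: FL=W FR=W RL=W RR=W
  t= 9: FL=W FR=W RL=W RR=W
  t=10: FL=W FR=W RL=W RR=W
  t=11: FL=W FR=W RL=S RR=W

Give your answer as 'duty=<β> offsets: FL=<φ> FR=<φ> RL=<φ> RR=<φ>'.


duty β = stance ticks per leg = 3
FL: stance ticks = 3; W→S at t=1 → φ=11
FR: stance ticks = 3; W→S at t=5 → φ=7
RL: stance ticks = 3; W→S at t=11 → φ=1
RR: stance ticks = 3; W→S at t=2 → φ=10

duty=3 offsets: FL=11 FR=7 RL=1 RR=10


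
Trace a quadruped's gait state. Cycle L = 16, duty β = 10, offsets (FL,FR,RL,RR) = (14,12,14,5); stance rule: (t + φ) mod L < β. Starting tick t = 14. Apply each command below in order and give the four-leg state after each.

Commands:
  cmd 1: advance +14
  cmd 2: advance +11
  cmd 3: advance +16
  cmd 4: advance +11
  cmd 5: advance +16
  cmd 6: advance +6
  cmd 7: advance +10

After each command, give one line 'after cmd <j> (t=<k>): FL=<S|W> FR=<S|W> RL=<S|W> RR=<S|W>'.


start t=14: FL=W FR=W RL=W RR=S
cmd 1: advance +14 → t=28, phase=(10,8,10,1) → FL=W FR=S RL=W RR=S
cmd 2: advance +11 → t=39, phase=(5,3,5,12) → FL=S FR=S RL=S RR=W
cmd 3: advance +16 → t=55, phase=(5,3,5,12) → FL=S FR=S RL=S RR=W
cmd 4: advance +11 → t=66, phase=(0,14,0,7) → FL=S FR=W RL=S RR=S
cmd 5: advance +16 → t=82, phase=(0,14,0,7) → FL=S FR=W RL=S RR=S
cmd 6: advance +6 → t=88, phase=(6,4,6,13) → FL=S FR=S RL=S RR=W
cmd 7: advance +10 → t=98, phase=(0,14,0,7) → FL=S FR=W RL=S RR=S

after cmd 1 (t=28): FL=W FR=S RL=W RR=S
after cmd 2 (t=39): FL=S FR=S RL=S RR=W
after cmd 3 (t=55): FL=S FR=S RL=S RR=W
after cmd 4 (t=66): FL=S FR=W RL=S RR=S
after cmd 5 (t=82): FL=S FR=W RL=S RR=S
after cmd 6 (t=88): FL=S FR=S RL=S RR=W
after cmd 7 (t=98): FL=S FR=W RL=S RR=S


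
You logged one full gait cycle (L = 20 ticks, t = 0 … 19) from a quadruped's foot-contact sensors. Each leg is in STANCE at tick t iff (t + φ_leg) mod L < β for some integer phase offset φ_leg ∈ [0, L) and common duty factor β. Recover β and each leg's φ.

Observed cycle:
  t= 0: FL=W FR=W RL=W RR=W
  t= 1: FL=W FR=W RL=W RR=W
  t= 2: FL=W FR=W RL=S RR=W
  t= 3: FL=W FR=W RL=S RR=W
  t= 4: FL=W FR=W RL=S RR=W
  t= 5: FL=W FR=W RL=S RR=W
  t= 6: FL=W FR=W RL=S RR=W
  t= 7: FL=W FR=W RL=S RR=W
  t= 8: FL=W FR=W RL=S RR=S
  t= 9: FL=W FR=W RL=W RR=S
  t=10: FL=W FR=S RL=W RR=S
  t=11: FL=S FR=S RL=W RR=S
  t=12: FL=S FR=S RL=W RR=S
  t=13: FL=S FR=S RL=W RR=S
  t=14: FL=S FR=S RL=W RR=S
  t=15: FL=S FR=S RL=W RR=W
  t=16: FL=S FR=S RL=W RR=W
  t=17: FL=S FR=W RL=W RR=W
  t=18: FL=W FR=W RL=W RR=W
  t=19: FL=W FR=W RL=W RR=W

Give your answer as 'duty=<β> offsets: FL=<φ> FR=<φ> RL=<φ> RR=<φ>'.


duty β = stance ticks per leg = 7
FL: stance ticks = 7; W→S at t=11 → φ=9
FR: stance ticks = 7; W→S at t=10 → φ=10
RL: stance ticks = 7; W→S at t=2 → φ=18
RR: stance ticks = 7; W→S at t=8 → φ=12

duty=7 offsets: FL=9 FR=10 RL=18 RR=12


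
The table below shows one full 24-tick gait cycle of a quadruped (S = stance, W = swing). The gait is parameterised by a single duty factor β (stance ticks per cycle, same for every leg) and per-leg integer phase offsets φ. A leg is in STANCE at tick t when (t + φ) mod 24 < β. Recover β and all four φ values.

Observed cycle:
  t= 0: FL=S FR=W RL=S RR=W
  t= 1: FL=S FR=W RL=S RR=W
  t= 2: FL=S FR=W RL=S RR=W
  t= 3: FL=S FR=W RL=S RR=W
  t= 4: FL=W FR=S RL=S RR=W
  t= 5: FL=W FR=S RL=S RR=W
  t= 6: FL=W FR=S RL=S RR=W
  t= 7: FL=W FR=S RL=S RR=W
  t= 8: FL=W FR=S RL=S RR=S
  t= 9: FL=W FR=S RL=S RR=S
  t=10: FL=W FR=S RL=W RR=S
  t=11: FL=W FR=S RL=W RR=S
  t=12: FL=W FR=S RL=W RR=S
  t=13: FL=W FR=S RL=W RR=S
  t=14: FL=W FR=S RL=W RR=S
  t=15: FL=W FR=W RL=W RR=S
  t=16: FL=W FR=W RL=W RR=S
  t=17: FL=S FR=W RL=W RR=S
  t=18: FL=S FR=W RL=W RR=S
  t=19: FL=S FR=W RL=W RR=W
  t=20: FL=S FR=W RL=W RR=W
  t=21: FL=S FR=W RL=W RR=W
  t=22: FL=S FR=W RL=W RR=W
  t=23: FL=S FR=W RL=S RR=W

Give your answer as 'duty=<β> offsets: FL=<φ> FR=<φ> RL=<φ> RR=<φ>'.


duty β = stance ticks per leg = 11
FL: stance ticks = 11; W→S at t=17 → φ=7
FR: stance ticks = 11; W→S at t=4 → φ=20
RL: stance ticks = 11; W→S at t=23 → φ=1
RR: stance ticks = 11; W→S at t=8 → φ=16

duty=11 offsets: FL=7 FR=20 RL=1 RR=16


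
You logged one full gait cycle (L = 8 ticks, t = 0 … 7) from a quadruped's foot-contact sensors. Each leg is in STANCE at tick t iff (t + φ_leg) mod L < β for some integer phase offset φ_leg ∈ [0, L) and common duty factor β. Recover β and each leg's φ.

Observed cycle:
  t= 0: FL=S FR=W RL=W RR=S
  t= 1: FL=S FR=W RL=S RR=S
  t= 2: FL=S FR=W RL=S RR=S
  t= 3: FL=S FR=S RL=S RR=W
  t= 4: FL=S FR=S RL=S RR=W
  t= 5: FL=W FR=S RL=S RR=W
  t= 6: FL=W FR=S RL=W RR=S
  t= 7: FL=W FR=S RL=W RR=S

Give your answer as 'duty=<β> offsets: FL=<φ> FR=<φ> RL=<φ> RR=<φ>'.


duty=5 offsets: FL=0 FR=5 RL=7 RR=2

duty β = stance ticks per leg = 5
FL: stance ticks = 5; W→S at t=0 → φ=0
FR: stance ticks = 5; W→S at t=3 → φ=5
RL: stance ticks = 5; W→S at t=1 → φ=7
RR: stance ticks = 5; W→S at t=6 → φ=2


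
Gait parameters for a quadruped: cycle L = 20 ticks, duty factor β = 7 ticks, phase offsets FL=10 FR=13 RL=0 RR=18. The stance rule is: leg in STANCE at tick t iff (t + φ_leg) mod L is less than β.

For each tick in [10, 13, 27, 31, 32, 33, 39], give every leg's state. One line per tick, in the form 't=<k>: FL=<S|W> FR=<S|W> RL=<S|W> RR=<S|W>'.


t=10: FL=S FR=S RL=W RR=W
t=13: FL=S FR=S RL=W RR=W
t=27: FL=W FR=S RL=W RR=S
t=31: FL=S FR=S RL=W RR=W
t=32: FL=S FR=S RL=W RR=W
t=33: FL=S FR=S RL=W RR=W
t=39: FL=W FR=W RL=W RR=W

t=10: phase=(0,3,10,8) vs β=7 → FL=S FR=S RL=W RR=W
t=13: phase=(3,6,13,11) vs β=7 → FL=S FR=S RL=W RR=W
t=27: phase=(17,0,7,5) vs β=7 → FL=W FR=S RL=W RR=S
t=31: phase=(1,4,11,9) vs β=7 → FL=S FR=S RL=W RR=W
t=32: phase=(2,5,12,10) vs β=7 → FL=S FR=S RL=W RR=W
t=33: phase=(3,6,13,11) vs β=7 → FL=S FR=S RL=W RR=W
t=39: phase=(9,12,19,17) vs β=7 → FL=W FR=W RL=W RR=W


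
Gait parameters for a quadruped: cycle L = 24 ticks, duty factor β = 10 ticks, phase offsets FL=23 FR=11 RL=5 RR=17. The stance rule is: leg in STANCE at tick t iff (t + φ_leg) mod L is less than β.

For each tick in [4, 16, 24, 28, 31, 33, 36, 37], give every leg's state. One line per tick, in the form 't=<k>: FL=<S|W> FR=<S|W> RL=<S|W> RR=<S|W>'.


t=4: FL=S FR=W RL=S RR=W
t=16: FL=W FR=S RL=W RR=S
t=24: FL=W FR=W RL=S RR=W
t=28: FL=S FR=W RL=S RR=W
t=31: FL=S FR=W RL=W RR=S
t=33: FL=S FR=W RL=W RR=S
t=36: FL=W FR=W RL=W RR=S
t=37: FL=W FR=S RL=W RR=S

t=4: phase=(3,15,9,21) vs β=10 → FL=S FR=W RL=S RR=W
t=16: phase=(15,3,21,9) vs β=10 → FL=W FR=S RL=W RR=S
t=24: phase=(23,11,5,17) vs β=10 → FL=W FR=W RL=S RR=W
t=28: phase=(3,15,9,21) vs β=10 → FL=S FR=W RL=S RR=W
t=31: phase=(6,18,12,0) vs β=10 → FL=S FR=W RL=W RR=S
t=33: phase=(8,20,14,2) vs β=10 → FL=S FR=W RL=W RR=S
t=36: phase=(11,23,17,5) vs β=10 → FL=W FR=W RL=W RR=S
t=37: phase=(12,0,18,6) vs β=10 → FL=W FR=S RL=W RR=S


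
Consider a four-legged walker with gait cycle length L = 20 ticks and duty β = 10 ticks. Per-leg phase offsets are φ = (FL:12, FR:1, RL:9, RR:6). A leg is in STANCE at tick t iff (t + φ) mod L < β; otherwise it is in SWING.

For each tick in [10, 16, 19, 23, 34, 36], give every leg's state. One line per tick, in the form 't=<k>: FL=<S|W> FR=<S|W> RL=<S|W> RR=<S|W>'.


t=10: FL=S FR=W RL=W RR=W
t=16: FL=S FR=W RL=S RR=S
t=19: FL=W FR=S RL=S RR=S
t=23: FL=W FR=S RL=W RR=S
t=34: FL=S FR=W RL=S RR=S
t=36: FL=S FR=W RL=S RR=S

t=10: phase=(2,11,19,16) vs β=10 → FL=S FR=W RL=W RR=W
t=16: phase=(8,17,5,2) vs β=10 → FL=S FR=W RL=S RR=S
t=19: phase=(11,0,8,5) vs β=10 → FL=W FR=S RL=S RR=S
t=23: phase=(15,4,12,9) vs β=10 → FL=W FR=S RL=W RR=S
t=34: phase=(6,15,3,0) vs β=10 → FL=S FR=W RL=S RR=S
t=36: phase=(8,17,5,2) vs β=10 → FL=S FR=W RL=S RR=S


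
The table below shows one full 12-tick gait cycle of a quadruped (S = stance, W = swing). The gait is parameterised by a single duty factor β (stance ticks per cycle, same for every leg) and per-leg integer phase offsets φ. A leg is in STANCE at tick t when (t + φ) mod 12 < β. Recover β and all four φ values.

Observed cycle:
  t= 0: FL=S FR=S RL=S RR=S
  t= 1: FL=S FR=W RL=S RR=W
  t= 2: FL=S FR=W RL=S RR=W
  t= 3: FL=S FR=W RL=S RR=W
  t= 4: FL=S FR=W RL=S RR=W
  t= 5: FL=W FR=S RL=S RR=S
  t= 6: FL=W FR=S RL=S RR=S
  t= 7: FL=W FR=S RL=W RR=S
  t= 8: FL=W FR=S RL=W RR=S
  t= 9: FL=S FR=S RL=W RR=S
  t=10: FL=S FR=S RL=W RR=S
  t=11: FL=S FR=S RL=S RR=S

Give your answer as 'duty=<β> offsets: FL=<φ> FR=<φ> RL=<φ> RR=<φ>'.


duty=8 offsets: FL=3 FR=7 RL=1 RR=7

duty β = stance ticks per leg = 8
FL: stance ticks = 8; W→S at t=9 → φ=3
FR: stance ticks = 8; W→S at t=5 → φ=7
RL: stance ticks = 8; W→S at t=11 → φ=1
RR: stance ticks = 8; W→S at t=5 → φ=7


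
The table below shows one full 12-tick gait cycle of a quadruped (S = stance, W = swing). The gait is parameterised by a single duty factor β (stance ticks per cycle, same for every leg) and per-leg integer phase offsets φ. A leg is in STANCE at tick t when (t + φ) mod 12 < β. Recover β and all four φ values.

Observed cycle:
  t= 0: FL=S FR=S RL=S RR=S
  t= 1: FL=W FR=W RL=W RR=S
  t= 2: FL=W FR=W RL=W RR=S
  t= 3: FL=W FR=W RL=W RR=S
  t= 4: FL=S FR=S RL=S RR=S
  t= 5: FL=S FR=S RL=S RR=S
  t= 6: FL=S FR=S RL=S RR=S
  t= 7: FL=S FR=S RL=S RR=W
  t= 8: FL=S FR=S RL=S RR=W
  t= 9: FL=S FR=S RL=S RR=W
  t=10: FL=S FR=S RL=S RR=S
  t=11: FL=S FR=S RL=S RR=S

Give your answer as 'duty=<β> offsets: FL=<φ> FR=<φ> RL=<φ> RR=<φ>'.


duty=9 offsets: FL=8 FR=8 RL=8 RR=2

duty β = stance ticks per leg = 9
FL: stance ticks = 9; W→S at t=4 → φ=8
FR: stance ticks = 9; W→S at t=4 → φ=8
RL: stance ticks = 9; W→S at t=4 → φ=8
RR: stance ticks = 9; W→S at t=10 → φ=2


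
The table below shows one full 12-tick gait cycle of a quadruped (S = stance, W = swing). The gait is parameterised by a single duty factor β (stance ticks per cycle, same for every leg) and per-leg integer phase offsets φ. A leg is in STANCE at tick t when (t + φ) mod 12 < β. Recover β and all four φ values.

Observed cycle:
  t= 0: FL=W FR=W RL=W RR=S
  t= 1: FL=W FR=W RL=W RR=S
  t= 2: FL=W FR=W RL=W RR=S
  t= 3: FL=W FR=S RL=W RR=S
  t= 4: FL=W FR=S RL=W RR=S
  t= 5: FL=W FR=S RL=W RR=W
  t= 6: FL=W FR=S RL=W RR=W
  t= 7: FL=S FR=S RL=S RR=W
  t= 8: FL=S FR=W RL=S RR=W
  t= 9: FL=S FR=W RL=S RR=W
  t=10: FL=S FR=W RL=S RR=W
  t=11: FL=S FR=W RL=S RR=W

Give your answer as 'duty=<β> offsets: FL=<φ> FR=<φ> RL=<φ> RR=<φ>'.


duty β = stance ticks per leg = 5
FL: stance ticks = 5; W→S at t=7 → φ=5
FR: stance ticks = 5; W→S at t=3 → φ=9
RL: stance ticks = 5; W→S at t=7 → φ=5
RR: stance ticks = 5; W→S at t=0 → φ=0

duty=5 offsets: FL=5 FR=9 RL=5 RR=0


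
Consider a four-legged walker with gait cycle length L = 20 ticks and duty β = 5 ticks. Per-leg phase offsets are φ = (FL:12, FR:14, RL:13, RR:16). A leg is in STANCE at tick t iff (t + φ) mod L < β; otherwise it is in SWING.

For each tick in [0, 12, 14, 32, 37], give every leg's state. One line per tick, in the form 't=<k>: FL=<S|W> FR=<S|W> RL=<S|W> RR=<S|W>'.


t=0: phase=(12,14,13,16) vs β=5 → FL=W FR=W RL=W RR=W
t=12: phase=(4,6,5,8) vs β=5 → FL=S FR=W RL=W RR=W
t=14: phase=(6,8,7,10) vs β=5 → FL=W FR=W RL=W RR=W
t=32: phase=(4,6,5,8) vs β=5 → FL=S FR=W RL=W RR=W
t=37: phase=(9,11,10,13) vs β=5 → FL=W FR=W RL=W RR=W

t=0: FL=W FR=W RL=W RR=W
t=12: FL=S FR=W RL=W RR=W
t=14: FL=W FR=W RL=W RR=W
t=32: FL=S FR=W RL=W RR=W
t=37: FL=W FR=W RL=W RR=W


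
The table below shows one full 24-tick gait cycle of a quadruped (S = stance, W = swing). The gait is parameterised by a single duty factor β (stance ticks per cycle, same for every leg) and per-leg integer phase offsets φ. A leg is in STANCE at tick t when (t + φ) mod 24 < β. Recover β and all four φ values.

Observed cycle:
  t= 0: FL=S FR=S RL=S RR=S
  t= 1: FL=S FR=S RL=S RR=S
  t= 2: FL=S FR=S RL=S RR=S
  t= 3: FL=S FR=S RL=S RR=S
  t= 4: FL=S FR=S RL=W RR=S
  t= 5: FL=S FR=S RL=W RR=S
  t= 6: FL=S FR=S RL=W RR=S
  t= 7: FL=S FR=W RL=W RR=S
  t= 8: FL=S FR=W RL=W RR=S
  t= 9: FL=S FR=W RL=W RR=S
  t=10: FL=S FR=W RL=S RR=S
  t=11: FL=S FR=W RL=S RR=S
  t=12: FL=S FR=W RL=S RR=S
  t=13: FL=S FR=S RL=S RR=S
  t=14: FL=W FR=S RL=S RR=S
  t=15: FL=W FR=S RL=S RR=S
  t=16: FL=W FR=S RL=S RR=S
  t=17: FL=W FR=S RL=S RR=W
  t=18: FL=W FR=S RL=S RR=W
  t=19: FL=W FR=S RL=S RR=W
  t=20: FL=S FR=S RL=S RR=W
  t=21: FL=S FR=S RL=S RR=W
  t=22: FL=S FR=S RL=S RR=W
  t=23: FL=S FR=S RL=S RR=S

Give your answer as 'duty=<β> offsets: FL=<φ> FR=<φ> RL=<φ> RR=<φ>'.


duty β = stance ticks per leg = 18
FL: stance ticks = 18; W→S at t=20 → φ=4
FR: stance ticks = 18; W→S at t=13 → φ=11
RL: stance ticks = 18; W→S at t=10 → φ=14
RR: stance ticks = 18; W→S at t=23 → φ=1

duty=18 offsets: FL=4 FR=11 RL=14 RR=1


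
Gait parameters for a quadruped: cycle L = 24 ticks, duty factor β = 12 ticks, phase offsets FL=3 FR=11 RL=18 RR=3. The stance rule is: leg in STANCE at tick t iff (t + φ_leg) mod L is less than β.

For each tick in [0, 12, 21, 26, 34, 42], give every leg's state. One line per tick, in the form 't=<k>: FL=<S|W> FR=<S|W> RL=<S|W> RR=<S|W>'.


t=0: FL=S FR=S RL=W RR=S
t=12: FL=W FR=W RL=S RR=W
t=21: FL=S FR=S RL=W RR=S
t=26: FL=S FR=W RL=W RR=S
t=34: FL=W FR=W RL=S RR=W
t=42: FL=W FR=S RL=W RR=W

t=0: phase=(3,11,18,3) vs β=12 → FL=S FR=S RL=W RR=S
t=12: phase=(15,23,6,15) vs β=12 → FL=W FR=W RL=S RR=W
t=21: phase=(0,8,15,0) vs β=12 → FL=S FR=S RL=W RR=S
t=26: phase=(5,13,20,5) vs β=12 → FL=S FR=W RL=W RR=S
t=34: phase=(13,21,4,13) vs β=12 → FL=W FR=W RL=S RR=W
t=42: phase=(21,5,12,21) vs β=12 → FL=W FR=S RL=W RR=W


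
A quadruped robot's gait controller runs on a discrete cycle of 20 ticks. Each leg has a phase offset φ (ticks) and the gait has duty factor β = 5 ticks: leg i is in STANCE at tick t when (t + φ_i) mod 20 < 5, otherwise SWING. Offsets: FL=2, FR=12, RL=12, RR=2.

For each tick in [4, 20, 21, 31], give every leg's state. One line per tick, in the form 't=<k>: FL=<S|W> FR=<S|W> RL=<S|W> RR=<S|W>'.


t=4: phase=(6,16,16,6) vs β=5 → FL=W FR=W RL=W RR=W
t=20: phase=(2,12,12,2) vs β=5 → FL=S FR=W RL=W RR=S
t=21: phase=(3,13,13,3) vs β=5 → FL=S FR=W RL=W RR=S
t=31: phase=(13,3,3,13) vs β=5 → FL=W FR=S RL=S RR=W

t=4: FL=W FR=W RL=W RR=W
t=20: FL=S FR=W RL=W RR=S
t=21: FL=S FR=W RL=W RR=S
t=31: FL=W FR=S RL=S RR=W


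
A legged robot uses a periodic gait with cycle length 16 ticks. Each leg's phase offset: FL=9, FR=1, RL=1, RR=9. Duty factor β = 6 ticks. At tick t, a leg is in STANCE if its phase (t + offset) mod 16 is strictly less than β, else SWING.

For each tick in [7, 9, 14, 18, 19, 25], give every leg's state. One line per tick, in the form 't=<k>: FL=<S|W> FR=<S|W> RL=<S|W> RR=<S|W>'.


t=7: phase=(0,8,8,0) vs β=6 → FL=S FR=W RL=W RR=S
t=9: phase=(2,10,10,2) vs β=6 → FL=S FR=W RL=W RR=S
t=14: phase=(7,15,15,7) vs β=6 → FL=W FR=W RL=W RR=W
t=18: phase=(11,3,3,11) vs β=6 → FL=W FR=S RL=S RR=W
t=19: phase=(12,4,4,12) vs β=6 → FL=W FR=S RL=S RR=W
t=25: phase=(2,10,10,2) vs β=6 → FL=S FR=W RL=W RR=S

t=7: FL=S FR=W RL=W RR=S
t=9: FL=S FR=W RL=W RR=S
t=14: FL=W FR=W RL=W RR=W
t=18: FL=W FR=S RL=S RR=W
t=19: FL=W FR=S RL=S RR=W
t=25: FL=S FR=W RL=W RR=S


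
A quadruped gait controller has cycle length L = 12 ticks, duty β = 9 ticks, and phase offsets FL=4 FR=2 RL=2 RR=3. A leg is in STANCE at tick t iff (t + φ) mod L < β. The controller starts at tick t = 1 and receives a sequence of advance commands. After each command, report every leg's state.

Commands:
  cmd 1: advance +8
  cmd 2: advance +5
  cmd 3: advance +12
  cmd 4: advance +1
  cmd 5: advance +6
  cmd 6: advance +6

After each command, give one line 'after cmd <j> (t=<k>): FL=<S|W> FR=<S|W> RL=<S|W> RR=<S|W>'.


start t=1: FL=S FR=S RL=S RR=S
cmd 1: advance +8 → t=9, phase=(1,11,11,0) → FL=S FR=W RL=W RR=S
cmd 2: advance +5 → t=14, phase=(6,4,4,5) → FL=S FR=S RL=S RR=S
cmd 3: advance +12 → t=26, phase=(6,4,4,5) → FL=S FR=S RL=S RR=S
cmd 4: advance +1 → t=27, phase=(7,5,5,6) → FL=S FR=S RL=S RR=S
cmd 5: advance +6 → t=33, phase=(1,11,11,0) → FL=S FR=W RL=W RR=S
cmd 6: advance +6 → t=39, phase=(7,5,5,6) → FL=S FR=S RL=S RR=S

after cmd 1 (t=9): FL=S FR=W RL=W RR=S
after cmd 2 (t=14): FL=S FR=S RL=S RR=S
after cmd 3 (t=26): FL=S FR=S RL=S RR=S
after cmd 4 (t=27): FL=S FR=S RL=S RR=S
after cmd 5 (t=33): FL=S FR=W RL=W RR=S
after cmd 6 (t=39): FL=S FR=S RL=S RR=S


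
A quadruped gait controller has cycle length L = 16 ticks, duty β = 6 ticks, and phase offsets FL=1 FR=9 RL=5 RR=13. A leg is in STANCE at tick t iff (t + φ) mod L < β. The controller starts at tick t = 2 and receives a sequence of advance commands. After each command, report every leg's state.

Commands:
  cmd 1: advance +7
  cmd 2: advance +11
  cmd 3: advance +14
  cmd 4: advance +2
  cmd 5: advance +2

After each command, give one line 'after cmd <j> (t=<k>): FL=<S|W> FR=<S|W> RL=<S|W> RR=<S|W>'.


start t=2: FL=S FR=W RL=W RR=W
cmd 1: advance +7 → t=9, phase=(10,2,14,6) → FL=W FR=S RL=W RR=W
cmd 2: advance +11 → t=20, phase=(5,13,9,1) → FL=S FR=W RL=W RR=S
cmd 3: advance +14 → t=34, phase=(3,11,7,15) → FL=S FR=W RL=W RR=W
cmd 4: advance +2 → t=36, phase=(5,13,9,1) → FL=S FR=W RL=W RR=S
cmd 5: advance +2 → t=38, phase=(7,15,11,3) → FL=W FR=W RL=W RR=S

after cmd 1 (t=9): FL=W FR=S RL=W RR=W
after cmd 2 (t=20): FL=S FR=W RL=W RR=S
after cmd 3 (t=34): FL=S FR=W RL=W RR=W
after cmd 4 (t=36): FL=S FR=W RL=W RR=S
after cmd 5 (t=38): FL=W FR=W RL=W RR=S


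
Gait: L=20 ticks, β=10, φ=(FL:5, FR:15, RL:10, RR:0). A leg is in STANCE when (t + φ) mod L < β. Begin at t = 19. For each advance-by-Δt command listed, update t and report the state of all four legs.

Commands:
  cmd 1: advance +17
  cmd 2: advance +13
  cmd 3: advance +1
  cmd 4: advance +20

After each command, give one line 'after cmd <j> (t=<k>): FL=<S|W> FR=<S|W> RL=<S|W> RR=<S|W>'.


after cmd 1 (t=36): FL=S FR=W RL=S RR=W
after cmd 2 (t=49): FL=W FR=S RL=W RR=S
after cmd 3 (t=50): FL=W FR=S RL=S RR=W
after cmd 4 (t=70): FL=W FR=S RL=S RR=W

start t=19: FL=S FR=W RL=S RR=W
cmd 1: advance +17 → t=36, phase=(1,11,6,16) → FL=S FR=W RL=S RR=W
cmd 2: advance +13 → t=49, phase=(14,4,19,9) → FL=W FR=S RL=W RR=S
cmd 3: advance +1 → t=50, phase=(15,5,0,10) → FL=W FR=S RL=S RR=W
cmd 4: advance +20 → t=70, phase=(15,5,0,10) → FL=W FR=S RL=S RR=W
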